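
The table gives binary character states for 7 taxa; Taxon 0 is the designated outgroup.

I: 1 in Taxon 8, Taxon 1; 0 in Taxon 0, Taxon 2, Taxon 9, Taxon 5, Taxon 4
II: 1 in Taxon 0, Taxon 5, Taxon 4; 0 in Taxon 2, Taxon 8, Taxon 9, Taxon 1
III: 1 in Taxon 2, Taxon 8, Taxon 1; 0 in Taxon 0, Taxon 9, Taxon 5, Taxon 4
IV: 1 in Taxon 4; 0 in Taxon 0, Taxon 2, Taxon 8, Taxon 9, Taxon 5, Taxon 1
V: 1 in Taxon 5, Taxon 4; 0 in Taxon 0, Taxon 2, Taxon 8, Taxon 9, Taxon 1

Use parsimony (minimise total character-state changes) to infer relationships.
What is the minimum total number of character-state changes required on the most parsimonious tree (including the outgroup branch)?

5

Character polarity is set by the outgroup: the derived state is whichever differs from the outgroup's state, so for II the derived state is '0', and for the remaining characters it is '1'.
I (derived state '1') is shared by Taxon 1 and Taxon 8 — a synapomorphy uniting that clade.
Only Taxon 1, Taxon 2, Taxon 8, and Taxon 9 show the derived state '0' for II, supporting them as a clade.
III (derived state '1') is shared by Taxon 1, Taxon 2, and Taxon 8 — a synapomorphy uniting that clade.
IV: derived state '1' in Taxon 4 only — an autapomorphy, so it tells us nothing about relationships among taxa.
V: derived state '1' in Taxon 4 and Taxon 5 only — synapomorphy for {Taxon 4, Taxon 5}.
Most parsimonious ingroup topology: (((Taxon 2,(Taxon 8,Taxon 1)),Taxon 9),(Taxon 5,Taxon 4)).
Changes per character on this tree: I: 1; II: 1; III: 1; IV: 1; V: 1.
Total = 5.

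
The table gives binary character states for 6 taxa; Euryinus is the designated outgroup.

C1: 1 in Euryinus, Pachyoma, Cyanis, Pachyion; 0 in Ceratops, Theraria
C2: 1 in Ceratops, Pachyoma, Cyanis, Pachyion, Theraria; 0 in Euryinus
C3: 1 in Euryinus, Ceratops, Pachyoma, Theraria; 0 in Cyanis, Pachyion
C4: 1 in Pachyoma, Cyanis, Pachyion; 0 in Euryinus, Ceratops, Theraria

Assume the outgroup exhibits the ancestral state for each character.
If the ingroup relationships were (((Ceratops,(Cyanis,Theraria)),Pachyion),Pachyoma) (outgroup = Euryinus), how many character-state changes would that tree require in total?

Map each character onto (((Ceratops,(Cyanis,Theraria)),Pachyion),Pachyoma) (rooted by Euryinus) and count the minimum state changes it requires (Fitch parsimony):
C1: 2; C2: 1; C3: 2; C4: 3.
Total tree length = 8.

8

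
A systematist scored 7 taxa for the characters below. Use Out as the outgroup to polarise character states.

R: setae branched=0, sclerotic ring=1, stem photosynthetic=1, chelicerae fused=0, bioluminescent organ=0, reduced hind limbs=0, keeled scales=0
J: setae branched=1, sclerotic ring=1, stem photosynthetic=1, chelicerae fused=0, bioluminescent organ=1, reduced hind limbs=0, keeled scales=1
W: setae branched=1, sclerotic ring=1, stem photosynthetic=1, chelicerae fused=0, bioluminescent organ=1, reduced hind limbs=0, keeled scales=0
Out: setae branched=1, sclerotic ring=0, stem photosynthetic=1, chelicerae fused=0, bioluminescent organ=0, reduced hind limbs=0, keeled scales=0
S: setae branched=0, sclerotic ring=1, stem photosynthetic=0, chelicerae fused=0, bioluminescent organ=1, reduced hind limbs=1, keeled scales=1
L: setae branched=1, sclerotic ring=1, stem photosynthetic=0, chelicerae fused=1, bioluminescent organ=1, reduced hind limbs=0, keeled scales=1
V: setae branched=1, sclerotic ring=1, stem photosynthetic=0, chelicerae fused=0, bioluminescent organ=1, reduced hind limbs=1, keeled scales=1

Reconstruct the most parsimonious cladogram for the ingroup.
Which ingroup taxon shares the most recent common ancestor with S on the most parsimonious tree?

V

Character polarity is set by the outgroup: the derived state is whichever differs from the outgroup's state, so for setae branched, stem photosynthetic the derived state is '0', and for the remaining characters it is '1'.
setae branched (state '0') occurs in R and S but conflicts with the nesting implied by the other characters — most parsimoniously interpreted as homoplasy.
All ingroup taxa share the derived state '1' for sclerotic ring; it defines the ingroup but does not resolve relationships within it.
Only L, S, and V show the derived state '0' for stem photosynthetic, supporting them as a clade.
chelicerae fused: derived state '1' in L only — an autapomorphy, so it tells us nothing about relationships among taxa.
Only J, L, S, V, and W show the derived state '1' for bioluminescent organ, supporting them as a clade.
reduced hind limbs (derived state '1') is shared by S and V — a synapomorphy uniting that clade.
Only J, L, S, and V show the derived state '1' for keeled scales, supporting them as a clade.
Most parsimonious ingroup topology: (((((S,V),L),J),W),R).
S and V form a cherry on this tree, so they are sister taxa.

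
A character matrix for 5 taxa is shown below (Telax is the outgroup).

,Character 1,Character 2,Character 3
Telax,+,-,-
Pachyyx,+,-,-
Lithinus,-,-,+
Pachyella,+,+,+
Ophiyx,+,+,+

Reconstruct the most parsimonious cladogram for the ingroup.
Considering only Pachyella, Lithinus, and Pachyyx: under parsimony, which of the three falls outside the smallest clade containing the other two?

Pachyyx

Character polarity is set by the outgroup: the derived state is whichever differs from the outgroup's state, so for Character 1 the derived state is '-', and for the remaining characters it is '+'.
Character 1: derived state '-' in Lithinus only — an autapomorphy, so it tells us nothing about relationships among taxa.
Only Ophiyx and Pachyella show the derived state '+' for Character 2, supporting them as a clade.
Only Lithinus, Ophiyx, and Pachyella show the derived state '+' for Character 3, supporting them as a clade.
Most parsimonious ingroup topology: (Pachyyx,(Lithinus,(Pachyella,Ophiyx))).
Pachyella and Lithinus share a more recent common ancestor with each other than either does with Pachyyx, so Pachyyx is the least closely related of the three.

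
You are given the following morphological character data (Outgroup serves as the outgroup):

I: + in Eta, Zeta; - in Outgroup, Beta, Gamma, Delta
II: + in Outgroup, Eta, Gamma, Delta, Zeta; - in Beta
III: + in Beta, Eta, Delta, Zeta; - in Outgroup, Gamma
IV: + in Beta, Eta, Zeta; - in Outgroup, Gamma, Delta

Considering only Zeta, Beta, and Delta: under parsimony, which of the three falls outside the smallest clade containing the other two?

Character polarity is set by the outgroup: the derived state is whichever differs from the outgroup's state, so for II the derived state is '-', and for the remaining characters it is '+'.
I: derived state '+' in Eta and Zeta only — synapomorphy for {Eta, Zeta}.
II (derived state '-') is unique to Beta (autapomorphy; uninformative for grouping).
III (derived state '+') is shared by Beta, Delta, Eta, and Zeta — a synapomorphy uniting that clade.
IV (derived state '+') is shared by Beta, Eta, and Zeta — a synapomorphy uniting that clade.
Most parsimonious ingroup topology: (((Beta,(Eta,Zeta)),Delta),Gamma).
Beta and Zeta share a more recent common ancestor with each other than either does with Delta, so Delta is the least closely related of the three.

Delta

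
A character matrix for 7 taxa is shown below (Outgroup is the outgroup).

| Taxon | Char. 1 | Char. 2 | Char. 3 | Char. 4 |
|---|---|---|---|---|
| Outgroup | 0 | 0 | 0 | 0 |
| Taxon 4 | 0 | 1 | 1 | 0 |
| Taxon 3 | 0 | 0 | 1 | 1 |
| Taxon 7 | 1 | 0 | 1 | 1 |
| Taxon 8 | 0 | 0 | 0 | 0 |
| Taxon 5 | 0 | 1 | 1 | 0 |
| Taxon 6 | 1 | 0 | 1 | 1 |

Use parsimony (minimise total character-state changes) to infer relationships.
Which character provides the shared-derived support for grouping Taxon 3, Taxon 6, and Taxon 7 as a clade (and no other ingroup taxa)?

Char. 4

The outgroup has state '0' for every character, so '1' is the derived state throughout.
Only Taxon 6 and Taxon 7 show the derived state '1' for Char. 1, supporting them as a clade.
Char. 2 (derived state '1') is shared by Taxon 4 and Taxon 5 — a synapomorphy uniting that clade.
Char. 3: derived state '1' in Taxon 3, Taxon 4, Taxon 5, Taxon 6, and Taxon 7 only — synapomorphy for {Taxon 3, Taxon 4, Taxon 5, Taxon 6, Taxon 7}.
Char. 4: derived state '1' in Taxon 3, Taxon 6, and Taxon 7 only — synapomorphy for {Taxon 3, Taxon 6, Taxon 7}.
Most parsimonious ingroup topology: (((Taxon 4,Taxon 5),(Taxon 3,(Taxon 7,Taxon 6))),Taxon 8).
The clade {Taxon 3, Taxon 6, Taxon 7} is supported by Char. 4: its derived state '1' occurs in exactly those taxa and in no other taxon (including the outgroup).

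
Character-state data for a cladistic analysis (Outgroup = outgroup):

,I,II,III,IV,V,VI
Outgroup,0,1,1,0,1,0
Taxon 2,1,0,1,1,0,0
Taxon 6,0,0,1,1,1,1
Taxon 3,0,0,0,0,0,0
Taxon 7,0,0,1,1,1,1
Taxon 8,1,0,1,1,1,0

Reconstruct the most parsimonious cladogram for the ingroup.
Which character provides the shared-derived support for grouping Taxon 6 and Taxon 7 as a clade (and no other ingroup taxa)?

VI

Character polarity is set by the outgroup: the derived state is whichever differs from the outgroup's state, so for II, III, V the derived state is '0', and for the remaining characters it is '1'.
I: derived state '1' in Taxon 2 and Taxon 8 only — synapomorphy for {Taxon 2, Taxon 8}.
All ingroup taxa share the derived state '0' for II; it defines the ingroup but does not resolve relationships within it.
III: derived state '0' in Taxon 3 only — an autapomorphy, so it tells us nothing about relationships among taxa.
Only Taxon 2, Taxon 6, Taxon 7, and Taxon 8 show the derived state '1' for IV, supporting them as a clade.
V groups Taxon 2 and Taxon 3, which is incompatible with the clades supported by the remaining characters; treating it as convergent (homoplasy) costs fewer steps than any alternative tree.
VI (derived state '1') is shared by Taxon 6 and Taxon 7 — a synapomorphy uniting that clade.
Most parsimonious ingroup topology: (((Taxon 2,Taxon 8),(Taxon 6,Taxon 7)),Taxon 3).
The clade {Taxon 6, Taxon 7} is supported by VI: its derived state '1' occurs in exactly those taxa and in no other taxon (including the outgroup).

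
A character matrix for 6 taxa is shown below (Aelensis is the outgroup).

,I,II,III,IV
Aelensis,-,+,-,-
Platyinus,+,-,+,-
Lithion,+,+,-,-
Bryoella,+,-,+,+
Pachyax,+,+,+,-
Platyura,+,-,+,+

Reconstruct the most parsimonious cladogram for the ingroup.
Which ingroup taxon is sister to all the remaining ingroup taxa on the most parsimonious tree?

Character polarity is set by the outgroup: the derived state is whichever differs from the outgroup's state, so for II the derived state is '-', and for the remaining characters it is '+'.
All ingroup taxa share the derived state '+' for I; it defines the ingroup but does not resolve relationships within it.
II: derived state '-' in Bryoella, Platyinus, and Platyura only — synapomorphy for {Bryoella, Platyinus, Platyura}.
III (derived state '+') is shared by Bryoella, Pachyax, Platyinus, and Platyura — a synapomorphy uniting that clade.
IV (derived state '+') is shared by Bryoella and Platyura — a synapomorphy uniting that clade.
Most parsimonious ingroup topology: (((Platyinus,(Bryoella,Platyura)),Pachyax),Lithion).
Lithion is sister to the clade containing all other ingroup taxa, so it is the earliest-diverging (most basal) ingroup lineage.

Lithion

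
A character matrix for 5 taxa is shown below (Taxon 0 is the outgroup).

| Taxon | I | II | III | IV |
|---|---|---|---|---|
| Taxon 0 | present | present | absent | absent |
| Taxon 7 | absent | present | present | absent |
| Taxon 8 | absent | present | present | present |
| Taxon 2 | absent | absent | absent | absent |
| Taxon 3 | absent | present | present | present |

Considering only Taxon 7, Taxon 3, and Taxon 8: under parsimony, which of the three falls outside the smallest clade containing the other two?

Taxon 7

Character polarity is set by the outgroup: the derived state is whichever differs from the outgroup's state, so for I, II the derived state is 'absent', and for the remaining characters it is 'present'.
I (derived state 'absent') is shared by all ingroup taxa — unites the whole ingroup.
II (derived state 'absent') is unique to Taxon 2 (autapomorphy; uninformative for grouping).
III: derived state 'present' in Taxon 3, Taxon 7, and Taxon 8 only — synapomorphy for {Taxon 3, Taxon 7, Taxon 8}.
IV (derived state 'present') is shared by Taxon 3 and Taxon 8 — a synapomorphy uniting that clade.
Most parsimonious ingroup topology: ((Taxon 7,(Taxon 8,Taxon 3)),Taxon 2).
Taxon 8 and Taxon 3 share a more recent common ancestor with each other than either does with Taxon 7, so Taxon 7 is the least closely related of the three.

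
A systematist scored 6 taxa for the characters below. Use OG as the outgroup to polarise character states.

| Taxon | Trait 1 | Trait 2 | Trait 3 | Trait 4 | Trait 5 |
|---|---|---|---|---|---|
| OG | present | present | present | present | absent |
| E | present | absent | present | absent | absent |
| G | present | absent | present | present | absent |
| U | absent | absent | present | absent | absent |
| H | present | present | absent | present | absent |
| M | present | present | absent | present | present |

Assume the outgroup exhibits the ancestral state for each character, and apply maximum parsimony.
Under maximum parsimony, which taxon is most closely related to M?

Character polarity is set by the outgroup: the derived state is whichever differs from the outgroup's state, so for Trait 1, Trait 2, Trait 3, Trait 4 the derived state is 'absent', and for the remaining characters it is 'present'.
Trait 1 (derived state 'absent') is unique to U (autapomorphy; uninformative for grouping).
Trait 2: derived state 'absent' in E, G, and U only — synapomorphy for {E, G, U}.
Trait 3 (derived state 'absent') is shared by H and M — a synapomorphy uniting that clade.
Trait 4 (derived state 'absent') is shared by E and U — a synapomorphy uniting that clade.
Trait 5: derived state 'present' in M only — an autapomorphy, so it tells us nothing about relationships among taxa.
Most parsimonious ingroup topology: (((E,U),G),(H,M)).
M and H form a cherry on this tree, so they are sister taxa.

H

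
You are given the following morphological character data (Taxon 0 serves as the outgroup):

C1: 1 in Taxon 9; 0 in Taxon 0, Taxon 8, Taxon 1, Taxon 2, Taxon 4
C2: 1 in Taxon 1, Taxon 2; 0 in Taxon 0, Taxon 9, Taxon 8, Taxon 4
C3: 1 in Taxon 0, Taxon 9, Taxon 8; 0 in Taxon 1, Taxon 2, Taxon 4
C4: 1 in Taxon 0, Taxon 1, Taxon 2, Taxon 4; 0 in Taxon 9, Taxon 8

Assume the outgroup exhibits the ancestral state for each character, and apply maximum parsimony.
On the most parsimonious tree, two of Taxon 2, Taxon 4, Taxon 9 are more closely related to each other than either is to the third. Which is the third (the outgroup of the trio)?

Character polarity is set by the outgroup: the derived state is whichever differs from the outgroup's state, so for C3, C4 the derived state is '0', and for the remaining characters it is '1'.
C1 (derived state '1') is unique to Taxon 9 (autapomorphy; uninformative for grouping).
C2: derived state '1' in Taxon 1 and Taxon 2 only — synapomorphy for {Taxon 1, Taxon 2}.
Only Taxon 1, Taxon 2, and Taxon 4 show the derived state '0' for C3, supporting them as a clade.
Only Taxon 8 and Taxon 9 show the derived state '0' for C4, supporting them as a clade.
Most parsimonious ingroup topology: ((Taxon 9,Taxon 8),((Taxon 1,Taxon 2),Taxon 4)).
Taxon 2 and Taxon 4 share a more recent common ancestor with each other than either does with Taxon 9, so Taxon 9 is the least closely related of the three.

Taxon 9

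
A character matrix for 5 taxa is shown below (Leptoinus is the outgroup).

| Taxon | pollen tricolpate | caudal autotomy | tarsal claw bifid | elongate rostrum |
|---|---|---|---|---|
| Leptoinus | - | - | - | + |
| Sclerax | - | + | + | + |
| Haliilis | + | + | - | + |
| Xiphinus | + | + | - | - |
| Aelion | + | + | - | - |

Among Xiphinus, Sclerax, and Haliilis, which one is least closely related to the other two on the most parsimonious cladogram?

Character polarity is set by the outgroup: the derived state is whichever differs from the outgroup's state, so for elongate rostrum the derived state is '-', and for the remaining characters it is '+'.
pollen tricolpate (derived state '+') is shared by Aelion, Haliilis, and Xiphinus — a synapomorphy uniting that clade.
caudal autotomy (derived state '+') is shared by all ingroup taxa — unites the whole ingroup.
tarsal claw bifid: derived state '+' in Sclerax only — an autapomorphy, so it tells us nothing about relationships among taxa.
Only Aelion and Xiphinus show the derived state '-' for elongate rostrum, supporting them as a clade.
Most parsimonious ingroup topology: (Sclerax,((Xiphinus,Aelion),Haliilis)).
Xiphinus and Haliilis share a more recent common ancestor with each other than either does with Sclerax, so Sclerax is the least closely related of the three.

Sclerax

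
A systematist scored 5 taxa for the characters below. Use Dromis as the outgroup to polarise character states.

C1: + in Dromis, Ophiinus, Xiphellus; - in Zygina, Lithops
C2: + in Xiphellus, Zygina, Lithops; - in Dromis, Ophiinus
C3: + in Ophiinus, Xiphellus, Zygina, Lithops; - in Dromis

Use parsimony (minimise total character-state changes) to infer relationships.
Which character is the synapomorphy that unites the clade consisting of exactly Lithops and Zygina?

Character polarity is set by the outgroup: the derived state is whichever differs from the outgroup's state, so for C1 the derived state is '-', and for the remaining characters it is '+'.
Only Lithops and Zygina show the derived state '-' for C1, supporting them as a clade.
C2: derived state '+' in Lithops, Xiphellus, and Zygina only — synapomorphy for {Lithops, Xiphellus, Zygina}.
All ingroup taxa share the derived state '+' for C3; it defines the ingroup but does not resolve relationships within it.
Most parsimonious ingroup topology: (Ophiinus,(Xiphellus,(Zygina,Lithops))).
The clade {Lithops, Zygina} is supported by C1: its derived state '-' occurs in exactly those taxa and in no other taxon (including the outgroup).

C1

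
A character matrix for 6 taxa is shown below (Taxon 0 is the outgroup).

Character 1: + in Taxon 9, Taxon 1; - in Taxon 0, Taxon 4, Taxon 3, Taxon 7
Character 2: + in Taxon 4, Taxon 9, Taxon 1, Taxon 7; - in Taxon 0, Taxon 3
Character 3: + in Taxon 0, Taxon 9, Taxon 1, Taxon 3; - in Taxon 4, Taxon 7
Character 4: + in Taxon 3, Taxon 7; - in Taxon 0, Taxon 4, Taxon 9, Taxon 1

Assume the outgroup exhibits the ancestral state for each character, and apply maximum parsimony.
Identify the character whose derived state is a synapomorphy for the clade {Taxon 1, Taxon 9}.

Character 1

Character polarity is set by the outgroup: the derived state is whichever differs from the outgroup's state, so for Character 3 the derived state is '-', and for the remaining characters it is '+'.
Only Taxon 1 and Taxon 9 show the derived state '+' for Character 1, supporting them as a clade.
Character 2: derived state '+' in Taxon 1, Taxon 4, Taxon 7, and Taxon 9 only — synapomorphy for {Taxon 1, Taxon 4, Taxon 7, Taxon 9}.
Only Taxon 4 and Taxon 7 show the derived state '-' for Character 3, supporting them as a clade.
Character 4 groups Taxon 3 and Taxon 7, which is incompatible with the clades supported by the remaining characters; treating it as convergent (homoplasy) costs fewer steps than any alternative tree.
Most parsimonious ingroup topology: (((Taxon 9,Taxon 1),(Taxon 4,Taxon 7)),Taxon 3).
The clade {Taxon 1, Taxon 9} is supported by Character 1: its derived state '+' occurs in exactly those taxa and in no other taxon (including the outgroup).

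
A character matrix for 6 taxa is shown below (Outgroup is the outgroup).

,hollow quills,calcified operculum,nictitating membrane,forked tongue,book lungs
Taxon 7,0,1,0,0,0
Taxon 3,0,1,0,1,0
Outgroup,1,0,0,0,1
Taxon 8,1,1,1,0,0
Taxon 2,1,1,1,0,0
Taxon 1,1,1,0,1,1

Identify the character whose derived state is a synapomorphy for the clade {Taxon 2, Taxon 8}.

Character polarity is set by the outgroup: the derived state is whichever differs from the outgroup's state, so for hollow quills, book lungs the derived state is '0', and for the remaining characters it is '1'.
hollow quills: derived state '0' in Taxon 3 and Taxon 7 only — synapomorphy for {Taxon 3, Taxon 7}.
calcified operculum (derived state '1') is shared by all ingroup taxa — unites the whole ingroup.
nictitating membrane (derived state '1') is shared by Taxon 2 and Taxon 8 — a synapomorphy uniting that clade.
forked tongue (state '1') occurs in Taxon 1 and Taxon 3 but conflicts with the nesting implied by the other characters — most parsimoniously interpreted as homoplasy.
book lungs: derived state '0' in Taxon 2, Taxon 3, Taxon 7, and Taxon 8 only — synapomorphy for {Taxon 2, Taxon 3, Taxon 7, Taxon 8}.
Most parsimonious ingroup topology: (((Taxon 2,Taxon 8),(Taxon 7,Taxon 3)),Taxon 1).
The clade {Taxon 2, Taxon 8} is supported by nictitating membrane: its derived state '1' occurs in exactly those taxa and in no other taxon (including the outgroup).

nictitating membrane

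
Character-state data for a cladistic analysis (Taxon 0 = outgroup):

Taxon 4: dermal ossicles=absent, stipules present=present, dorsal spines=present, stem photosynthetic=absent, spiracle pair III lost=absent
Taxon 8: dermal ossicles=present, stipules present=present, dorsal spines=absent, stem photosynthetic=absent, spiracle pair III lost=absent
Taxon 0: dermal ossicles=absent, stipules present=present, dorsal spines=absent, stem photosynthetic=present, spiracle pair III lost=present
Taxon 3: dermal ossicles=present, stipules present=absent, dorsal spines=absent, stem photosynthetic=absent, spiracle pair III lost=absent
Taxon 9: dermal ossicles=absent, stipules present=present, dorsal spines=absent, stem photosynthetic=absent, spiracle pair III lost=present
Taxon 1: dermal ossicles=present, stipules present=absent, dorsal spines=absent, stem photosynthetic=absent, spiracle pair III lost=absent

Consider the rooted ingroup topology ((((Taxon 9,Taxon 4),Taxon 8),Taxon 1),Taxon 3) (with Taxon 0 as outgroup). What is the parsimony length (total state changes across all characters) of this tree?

8

Map each character onto ((((Taxon 9,Taxon 4),Taxon 8),Taxon 1),Taxon 3) (rooted by Taxon 0) and count the minimum state changes it requires (Fitch parsimony):
dermal ossicles: 2; stipules present: 2; dorsal spines: 1; stem photosynthetic: 1; spiracle pair III lost: 2.
Total tree length = 8.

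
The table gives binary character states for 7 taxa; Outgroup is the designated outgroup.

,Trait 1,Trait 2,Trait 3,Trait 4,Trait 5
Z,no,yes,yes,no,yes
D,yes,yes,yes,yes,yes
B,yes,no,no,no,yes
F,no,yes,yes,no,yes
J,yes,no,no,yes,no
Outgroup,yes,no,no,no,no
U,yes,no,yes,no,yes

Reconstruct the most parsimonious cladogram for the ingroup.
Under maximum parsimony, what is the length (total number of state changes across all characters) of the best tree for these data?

6

Character polarity is set by the outgroup: the derived state is whichever differs from the outgroup's state, so for Trait 1 the derived state is 'no', and for the remaining characters it is 'yes'.
Trait 1: derived state 'no' in F and Z only — synapomorphy for {F, Z}.
Only D, F, and Z show the derived state 'yes' for Trait 2, supporting them as a clade.
Trait 3 (derived state 'yes') is shared by D, F, U, and Z — a synapomorphy uniting that clade.
Trait 4 groups D and J, which is incompatible with the clades supported by the remaining characters; treating it as convergent (homoplasy) costs fewer steps than any alternative tree.
Trait 5: derived state 'yes' in B, D, F, U, and Z only — synapomorphy for {B, D, F, U, Z}.
Most parsimonious ingroup topology: ((B,(((Z,F),D),U)),J).
Changes per character on this tree: Trait 1: 1; Trait 2: 1; Trait 3: 1; Trait 4: 2; Trait 5: 1.
Total = 6.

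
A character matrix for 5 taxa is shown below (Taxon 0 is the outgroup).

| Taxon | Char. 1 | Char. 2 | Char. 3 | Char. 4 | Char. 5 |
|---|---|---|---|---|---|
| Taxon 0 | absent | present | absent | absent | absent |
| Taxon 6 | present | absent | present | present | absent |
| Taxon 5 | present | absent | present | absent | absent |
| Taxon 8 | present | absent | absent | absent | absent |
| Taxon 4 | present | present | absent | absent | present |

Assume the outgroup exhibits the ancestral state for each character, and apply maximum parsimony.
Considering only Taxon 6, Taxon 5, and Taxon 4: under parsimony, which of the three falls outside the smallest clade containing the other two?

Taxon 4

Character polarity is set by the outgroup: the derived state is whichever differs from the outgroup's state, so for Char. 2 the derived state is 'absent', and for the remaining characters it is 'present'.
All ingroup taxa share the derived state 'present' for Char. 1; it defines the ingroup but does not resolve relationships within it.
Only Taxon 5, Taxon 6, and Taxon 8 show the derived state 'absent' for Char. 2, supporting them as a clade.
Char. 3: derived state 'present' in Taxon 5 and Taxon 6 only — synapomorphy for {Taxon 5, Taxon 6}.
Char. 4 (derived state 'present') is unique to Taxon 6 (autapomorphy; uninformative for grouping).
Char. 5 (derived state 'present') is unique to Taxon 4 (autapomorphy; uninformative for grouping).
Most parsimonious ingroup topology: (((Taxon 6,Taxon 5),Taxon 8),Taxon 4).
Taxon 6 and Taxon 5 share a more recent common ancestor with each other than either does with Taxon 4, so Taxon 4 is the least closely related of the three.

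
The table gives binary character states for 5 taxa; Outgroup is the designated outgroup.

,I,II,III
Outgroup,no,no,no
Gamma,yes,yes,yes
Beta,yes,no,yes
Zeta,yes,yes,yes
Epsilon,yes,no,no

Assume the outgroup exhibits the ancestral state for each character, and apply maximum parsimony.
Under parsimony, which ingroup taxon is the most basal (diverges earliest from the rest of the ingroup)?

Epsilon

The outgroup has state 'no' for every character, so 'yes' is the derived state throughout.
All ingroup taxa share the derived state 'yes' for I; it defines the ingroup but does not resolve relationships within it.
Only Gamma and Zeta show the derived state 'yes' for II, supporting them as a clade.
III: derived state 'yes' in Beta, Gamma, and Zeta only — synapomorphy for {Beta, Gamma, Zeta}.
Most parsimonious ingroup topology: (((Gamma,Zeta),Beta),Epsilon).
Epsilon is sister to the clade containing all other ingroup taxa, so it is the earliest-diverging (most basal) ingroup lineage.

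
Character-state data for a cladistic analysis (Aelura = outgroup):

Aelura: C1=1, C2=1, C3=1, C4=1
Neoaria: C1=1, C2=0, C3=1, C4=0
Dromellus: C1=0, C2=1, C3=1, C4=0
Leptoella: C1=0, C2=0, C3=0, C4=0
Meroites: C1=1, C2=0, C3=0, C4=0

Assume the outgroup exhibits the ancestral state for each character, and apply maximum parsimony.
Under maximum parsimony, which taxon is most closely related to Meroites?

The outgroup has state '1' for every character, so '0' is the derived state throughout.
C1 (state '0') occurs in Dromellus and Leptoella but conflicts with the nesting implied by the other characters — most parsimoniously interpreted as homoplasy.
C2 (derived state '0') is shared by Leptoella, Meroites, and Neoaria — a synapomorphy uniting that clade.
C3: derived state '0' in Leptoella and Meroites only — synapomorphy for {Leptoella, Meroites}.
All ingroup taxa share the derived state '0' for C4; it defines the ingroup but does not resolve relationships within it.
Most parsimonious ingroup topology: ((Neoaria,(Leptoella,Meroites)),Dromellus).
Meroites and Leptoella form a cherry on this tree, so they are sister taxa.

Leptoella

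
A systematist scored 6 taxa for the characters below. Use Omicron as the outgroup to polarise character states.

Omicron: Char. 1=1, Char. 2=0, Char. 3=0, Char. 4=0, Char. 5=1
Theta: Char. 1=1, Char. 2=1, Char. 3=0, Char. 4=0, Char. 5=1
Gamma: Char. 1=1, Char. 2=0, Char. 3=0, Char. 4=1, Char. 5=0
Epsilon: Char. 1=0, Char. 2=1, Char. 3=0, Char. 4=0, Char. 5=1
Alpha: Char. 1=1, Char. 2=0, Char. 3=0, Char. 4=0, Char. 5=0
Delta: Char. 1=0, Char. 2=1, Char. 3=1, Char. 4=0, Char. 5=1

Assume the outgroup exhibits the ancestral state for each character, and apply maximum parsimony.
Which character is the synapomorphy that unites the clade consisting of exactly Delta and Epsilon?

Character polarity is set by the outgroup: the derived state is whichever differs from the outgroup's state, so for Char. 1, Char. 5 the derived state is '0', and for the remaining characters it is '1'.
Char. 1: derived state '0' in Delta and Epsilon only — synapomorphy for {Delta, Epsilon}.
Char. 2 (derived state '1') is shared by Delta, Epsilon, and Theta — a synapomorphy uniting that clade.
Char. 3 (derived state '1') is unique to Delta (autapomorphy; uninformative for grouping).
Char. 4 (derived state '1') is unique to Gamma (autapomorphy; uninformative for grouping).
Only Alpha and Gamma show the derived state '0' for Char. 5, supporting them as a clade.
Most parsimonious ingroup topology: ((Theta,(Epsilon,Delta)),(Gamma,Alpha)).
The clade {Delta, Epsilon} is supported by Char. 1: its derived state '0' occurs in exactly those taxa and in no other taxon (including the outgroup).

Char. 1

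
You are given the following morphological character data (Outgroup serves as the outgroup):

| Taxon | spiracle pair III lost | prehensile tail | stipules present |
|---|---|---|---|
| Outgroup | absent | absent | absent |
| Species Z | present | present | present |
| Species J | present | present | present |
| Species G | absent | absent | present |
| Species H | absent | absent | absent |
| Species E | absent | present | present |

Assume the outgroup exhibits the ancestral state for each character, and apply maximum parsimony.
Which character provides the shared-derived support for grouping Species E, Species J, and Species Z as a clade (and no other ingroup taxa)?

The outgroup has state 'absent' for every character, so 'present' is the derived state throughout.
spiracle pair III lost (derived state 'present') is shared by Species J and Species Z — a synapomorphy uniting that clade.
prehensile tail (derived state 'present') is shared by Species E, Species J, and Species Z — a synapomorphy uniting that clade.
stipules present (derived state 'present') is shared by Species E, Species G, Species J, and Species Z — a synapomorphy uniting that clade.
Most parsimonious ingroup topology: ((((Species Z,Species J),Species E),Species G),Species H).
The clade {Species E, Species J, Species Z} is supported by prehensile tail: its derived state 'present' occurs in exactly those taxa and in no other taxon (including the outgroup).

prehensile tail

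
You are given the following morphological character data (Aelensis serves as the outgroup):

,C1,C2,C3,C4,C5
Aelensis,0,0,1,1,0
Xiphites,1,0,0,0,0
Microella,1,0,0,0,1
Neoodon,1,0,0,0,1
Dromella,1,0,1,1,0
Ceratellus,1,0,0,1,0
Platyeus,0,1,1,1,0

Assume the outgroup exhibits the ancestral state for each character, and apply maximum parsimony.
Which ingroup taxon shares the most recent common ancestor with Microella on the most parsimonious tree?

Neoodon

Character polarity is set by the outgroup: the derived state is whichever differs from the outgroup's state, so for C3, C4 the derived state is '0', and for the remaining characters it is '1'.
C1 (derived state '1') is shared by Ceratellus, Dromella, Microella, Neoodon, and Xiphites — a synapomorphy uniting that clade.
C2: derived state '1' in Platyeus only — an autapomorphy, so it tells us nothing about relationships among taxa.
C3: derived state '0' in Ceratellus, Microella, Neoodon, and Xiphites only — synapomorphy for {Ceratellus, Microella, Neoodon, Xiphites}.
C4 (derived state '0') is shared by Microella, Neoodon, and Xiphites — a synapomorphy uniting that clade.
C5 (derived state '1') is shared by Microella and Neoodon — a synapomorphy uniting that clade.
Most parsimonious ingroup topology: ((((Xiphites,(Microella,Neoodon)),Ceratellus),Dromella),Platyeus).
Microella and Neoodon form a cherry on this tree, so they are sister taxa.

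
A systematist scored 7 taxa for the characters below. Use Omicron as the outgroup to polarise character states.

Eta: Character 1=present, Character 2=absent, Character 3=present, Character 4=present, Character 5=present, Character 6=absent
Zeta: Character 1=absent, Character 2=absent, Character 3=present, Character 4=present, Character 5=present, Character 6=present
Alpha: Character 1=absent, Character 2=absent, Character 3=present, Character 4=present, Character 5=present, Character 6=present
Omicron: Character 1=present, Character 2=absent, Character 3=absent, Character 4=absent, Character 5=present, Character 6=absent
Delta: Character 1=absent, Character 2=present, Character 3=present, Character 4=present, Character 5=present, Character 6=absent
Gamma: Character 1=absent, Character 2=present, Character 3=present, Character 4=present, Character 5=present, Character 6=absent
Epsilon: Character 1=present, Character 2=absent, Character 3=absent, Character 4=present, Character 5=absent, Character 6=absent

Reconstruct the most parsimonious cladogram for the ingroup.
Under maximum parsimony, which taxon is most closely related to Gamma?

Character polarity is set by the outgroup: the derived state is whichever differs from the outgroup's state, so for Character 1, Character 5 the derived state is 'absent', and for the remaining characters it is 'present'.
Only Alpha, Delta, Gamma, and Zeta show the derived state 'absent' for Character 1, supporting them as a clade.
Character 2 (derived state 'present') is shared by Delta and Gamma — a synapomorphy uniting that clade.
Character 3: derived state 'present' in Alpha, Delta, Eta, Gamma, and Zeta only — synapomorphy for {Alpha, Delta, Eta, Gamma, Zeta}.
Character 4 (derived state 'present') is shared by all ingroup taxa — unites the whole ingroup.
Character 5: derived state 'absent' in Epsilon only — an autapomorphy, so it tells us nothing about relationships among taxa.
Only Alpha and Zeta show the derived state 'present' for Character 6, supporting them as a clade.
Most parsimonious ingroup topology: ((((Gamma,Delta),(Zeta,Alpha)),Eta),Epsilon).
Gamma and Delta form a cherry on this tree, so they are sister taxa.

Delta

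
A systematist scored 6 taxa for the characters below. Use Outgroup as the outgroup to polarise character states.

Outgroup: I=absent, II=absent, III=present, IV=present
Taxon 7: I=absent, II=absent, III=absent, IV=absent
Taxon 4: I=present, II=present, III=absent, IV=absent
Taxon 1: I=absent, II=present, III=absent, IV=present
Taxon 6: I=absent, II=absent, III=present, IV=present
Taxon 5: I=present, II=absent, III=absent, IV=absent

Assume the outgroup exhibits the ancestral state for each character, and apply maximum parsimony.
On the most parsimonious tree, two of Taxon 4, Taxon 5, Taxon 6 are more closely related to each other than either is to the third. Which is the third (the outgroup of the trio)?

Character polarity is set by the outgroup: the derived state is whichever differs from the outgroup's state, so for III, IV the derived state is 'absent', and for the remaining characters it is 'present'.
I (derived state 'present') is shared by Taxon 4 and Taxon 5 — a synapomorphy uniting that clade.
II (state 'present') occurs in Taxon 1 and Taxon 4 but conflicts with the nesting implied by the other characters — most parsimoniously interpreted as homoplasy.
Only Taxon 1, Taxon 4, Taxon 5, and Taxon 7 show the derived state 'absent' for III, supporting them as a clade.
IV: derived state 'absent' in Taxon 4, Taxon 5, and Taxon 7 only — synapomorphy for {Taxon 4, Taxon 5, Taxon 7}.
Most parsimonious ingroup topology: (((Taxon 7,(Taxon 4,Taxon 5)),Taxon 1),Taxon 6).
Taxon 4 and Taxon 5 share a more recent common ancestor with each other than either does with Taxon 6, so Taxon 6 is the least closely related of the three.

Taxon 6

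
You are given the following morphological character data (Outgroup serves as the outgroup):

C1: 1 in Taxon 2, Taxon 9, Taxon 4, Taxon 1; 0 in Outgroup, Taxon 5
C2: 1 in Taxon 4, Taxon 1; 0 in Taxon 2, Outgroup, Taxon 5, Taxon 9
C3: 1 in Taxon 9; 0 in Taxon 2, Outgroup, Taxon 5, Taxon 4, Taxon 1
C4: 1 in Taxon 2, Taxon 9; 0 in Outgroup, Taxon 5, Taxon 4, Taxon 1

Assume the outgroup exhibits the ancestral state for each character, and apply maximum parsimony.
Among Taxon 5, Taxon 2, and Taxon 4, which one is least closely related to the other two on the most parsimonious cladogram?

Taxon 5

The outgroup has state '0' for every character, so '1' is the derived state throughout.
C1: derived state '1' in Taxon 1, Taxon 2, Taxon 4, and Taxon 9 only — synapomorphy for {Taxon 1, Taxon 2, Taxon 4, Taxon 9}.
C2: derived state '1' in Taxon 1 and Taxon 4 only — synapomorphy for {Taxon 1, Taxon 4}.
C3: derived state '1' in Taxon 9 only — an autapomorphy, so it tells us nothing about relationships among taxa.
C4: derived state '1' in Taxon 2 and Taxon 9 only — synapomorphy for {Taxon 2, Taxon 9}.
Most parsimonious ingroup topology: (Taxon 5,((Taxon 4,Taxon 1),(Taxon 2,Taxon 9))).
Taxon 4 and Taxon 2 share a more recent common ancestor with each other than either does with Taxon 5, so Taxon 5 is the least closely related of the three.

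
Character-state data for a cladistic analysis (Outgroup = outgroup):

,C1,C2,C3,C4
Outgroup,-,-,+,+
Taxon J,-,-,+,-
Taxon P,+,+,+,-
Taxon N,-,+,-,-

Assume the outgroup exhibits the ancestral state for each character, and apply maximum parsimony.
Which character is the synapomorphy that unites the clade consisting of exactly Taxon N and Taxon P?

Character polarity is set by the outgroup: the derived state is whichever differs from the outgroup's state, so for C3, C4 the derived state is '-', and for the remaining characters it is '+'.
C1 (derived state '+') is unique to Taxon P (autapomorphy; uninformative for grouping).
Only Taxon N and Taxon P show the derived state '+' for C2, supporting them as a clade.
C3 (derived state '-') is unique to Taxon N (autapomorphy; uninformative for grouping).
All ingroup taxa share the derived state '-' for C4; it defines the ingroup but does not resolve relationships within it.
Most parsimonious ingroup topology: (Taxon J,(Taxon P,Taxon N)).
The clade {Taxon N, Taxon P} is supported by C2: its derived state '+' occurs in exactly those taxa and in no other taxon (including the outgroup).

C2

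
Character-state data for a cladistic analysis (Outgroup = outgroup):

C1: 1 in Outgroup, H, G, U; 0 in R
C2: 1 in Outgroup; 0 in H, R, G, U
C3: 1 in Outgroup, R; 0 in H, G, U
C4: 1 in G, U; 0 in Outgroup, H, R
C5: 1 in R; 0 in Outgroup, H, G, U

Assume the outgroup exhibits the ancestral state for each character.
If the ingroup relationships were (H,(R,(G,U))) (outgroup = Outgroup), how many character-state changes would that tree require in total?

6

Map each character onto (H,(R,(G,U))) (rooted by Outgroup) and count the minimum state changes it requires (Fitch parsimony):
C1: 1; C2: 1; C3: 2; C4: 1; C5: 1.
Total tree length = 6.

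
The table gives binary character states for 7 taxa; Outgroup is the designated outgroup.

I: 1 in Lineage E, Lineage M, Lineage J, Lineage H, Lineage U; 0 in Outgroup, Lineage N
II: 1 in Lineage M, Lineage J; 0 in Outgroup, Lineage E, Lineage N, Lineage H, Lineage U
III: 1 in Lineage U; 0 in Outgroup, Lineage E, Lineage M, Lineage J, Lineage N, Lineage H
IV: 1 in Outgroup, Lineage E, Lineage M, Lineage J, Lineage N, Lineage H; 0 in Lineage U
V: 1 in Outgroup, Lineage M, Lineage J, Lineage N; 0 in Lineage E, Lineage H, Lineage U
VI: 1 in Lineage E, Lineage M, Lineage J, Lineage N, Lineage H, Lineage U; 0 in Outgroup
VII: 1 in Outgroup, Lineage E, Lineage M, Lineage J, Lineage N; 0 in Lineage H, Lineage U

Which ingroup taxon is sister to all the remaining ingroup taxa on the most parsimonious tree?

Character polarity is set by the outgroup: the derived state is whichever differs from the outgroup's state, so for IV, V, VII the derived state is '0', and for the remaining characters it is '1'.
I (derived state '1') is shared by Lineage E, Lineage H, Lineage J, Lineage M, and Lineage U — a synapomorphy uniting that clade.
II: derived state '1' in Lineage J and Lineage M only — synapomorphy for {Lineage J, Lineage M}.
III: derived state '1' in Lineage U only — an autapomorphy, so it tells us nothing about relationships among taxa.
IV (derived state '0') is unique to Lineage U (autapomorphy; uninformative for grouping).
Only Lineage E, Lineage H, and Lineage U show the derived state '0' for V, supporting them as a clade.
All ingroup taxa share the derived state '1' for VI; it defines the ingroup but does not resolve relationships within it.
VII (derived state '0') is shared by Lineage H and Lineage U — a synapomorphy uniting that clade.
Most parsimonious ingroup topology: (((Lineage E,(Lineage H,Lineage U)),(Lineage M,Lineage J)),Lineage N).
Lineage N is sister to the clade containing all other ingroup taxa, so it is the earliest-diverging (most basal) ingroup lineage.

Lineage N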